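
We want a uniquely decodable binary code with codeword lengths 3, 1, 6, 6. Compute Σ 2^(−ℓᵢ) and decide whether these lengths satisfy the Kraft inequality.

With common denominator 2^6 = 64: Σ 2^(−ℓᵢ) = 8/64 + 32/64 + 1/64 + 1/64 = 42/64 = 0.65625.
Kraft's inequality requires Σ ≤ 1; here Σ = 0.65625 ≤ 1, so such a prefix code exists.

0.65625; yes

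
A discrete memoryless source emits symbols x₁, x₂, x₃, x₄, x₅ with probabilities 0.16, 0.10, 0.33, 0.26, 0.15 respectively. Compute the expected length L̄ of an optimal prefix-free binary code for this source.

Repeatedly combine the two least-probable nodes; the expected code length is the sum of the merged weights.
merge 1/10 + 3/20 → 1/4
merge 4/25 + 1/4 → 41/100
merge 13/50 + 33/100 → 59/100
merge 41/100 + 59/100 → 1
L = 1/4 + 41/100 + 59/100 + 1 = 9/4 = 2.25 bits/symbol.

2.25 bits/symbol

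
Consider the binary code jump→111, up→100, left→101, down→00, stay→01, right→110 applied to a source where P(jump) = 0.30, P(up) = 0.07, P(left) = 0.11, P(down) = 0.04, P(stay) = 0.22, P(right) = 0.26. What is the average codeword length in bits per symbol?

2.74 bits/symbol

L̄ = Σ pᵢ·ℓᵢ = 0.30·3 + 0.07·3 + 0.11·3 + 0.04·2 + 0.22·2 + 0.26·3 = 2.74 bits/symbol.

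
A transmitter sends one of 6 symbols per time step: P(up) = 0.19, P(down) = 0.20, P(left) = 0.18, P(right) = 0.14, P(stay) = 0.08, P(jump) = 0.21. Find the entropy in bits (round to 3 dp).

H = −Σ pᵢ log₂ pᵢ.
−0.19·log₂(0.19) = 0.4552
−0.20·log₂(0.20) = 0.4644
−0.18·log₂(0.18) = 0.4453
−0.14·log₂(0.14) = 0.3971
−0.08·log₂(0.08) = 0.2915
−0.21·log₂(0.21) = 0.4728
Sum ≈ 2.5264 → 2.526 bits.

2.526 bits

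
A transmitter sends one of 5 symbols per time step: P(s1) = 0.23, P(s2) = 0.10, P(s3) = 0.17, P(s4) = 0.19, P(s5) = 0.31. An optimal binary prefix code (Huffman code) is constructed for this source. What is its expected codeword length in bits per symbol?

2.27 bits/symbol

Repeatedly combine the two least-probable nodes; the expected code length is the sum of the merged weights.
merge 1/10 + 17/100 → 27/100
merge 19/100 + 23/100 → 21/50
merge 27/100 + 31/100 → 29/50
merge 21/50 + 29/50 → 1
L = 27/100 + 21/50 + 29/50 + 1 = 227/100 = 2.27 bits/symbol.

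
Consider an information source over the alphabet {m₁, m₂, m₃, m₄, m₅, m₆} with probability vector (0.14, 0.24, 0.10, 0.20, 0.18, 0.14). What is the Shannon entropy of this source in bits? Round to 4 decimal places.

2.5302 bits

H = −Σ pᵢ log₂ pᵢ.
−0.14·log₂(0.14) = 0.3971
−0.24·log₂(0.24) = 0.4941
−0.10·log₂(0.10) = 0.3322
−0.20·log₂(0.20) = 0.4644
−0.18·log₂(0.18) = 0.4453
−0.14·log₂(0.14) = 0.3971
Sum ≈ 2.5302 → 2.5302 bits.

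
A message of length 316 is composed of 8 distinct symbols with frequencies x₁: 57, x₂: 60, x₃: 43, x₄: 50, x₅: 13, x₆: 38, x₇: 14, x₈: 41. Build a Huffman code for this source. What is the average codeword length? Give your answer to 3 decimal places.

Probabilities are the counts divided by 316.
Repeatedly combine the two least-probable nodes; the expected code length is the sum of the merged weights.
merge 13/316 + 7/158 → 27/316
merge 27/316 + 19/158 → 65/316
merge 41/316 + 43/316 → 21/79
merge 25/158 + 57/316 → 107/316
merge 15/79 + 65/316 → 125/316
merge 21/79 + 107/316 → 191/316
merge 125/316 + 191/316 → 1
L = 27/316 + 65/316 + 21/79 + 107/316 + 125/316 + 191/316 + 1 = 915/316 ≈ 2.896 bits/symbol.

2.896 bits/symbol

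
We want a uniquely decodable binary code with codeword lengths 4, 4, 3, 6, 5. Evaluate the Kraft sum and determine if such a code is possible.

With common denominator 2^6 = 64: Σ 2^(−ℓᵢ) = 4/64 + 4/64 + 8/64 + 1/64 + 2/64 = 19/64 = 0.296875.
Kraft's inequality requires Σ ≤ 1; here Σ = 0.296875 ≤ 1, so such a prefix code exists.

0.296875; yes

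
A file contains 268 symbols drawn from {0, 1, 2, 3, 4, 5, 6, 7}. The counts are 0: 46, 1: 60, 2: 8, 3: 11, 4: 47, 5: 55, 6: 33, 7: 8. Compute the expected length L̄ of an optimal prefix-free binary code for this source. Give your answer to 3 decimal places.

Probabilities are the counts divided by 268.
Repeatedly combine the two least-probable nodes; the expected code length is the sum of the merged weights.
merge 2/67 + 2/67 → 4/67
merge 11/268 + 4/67 → 27/268
merge 27/268 + 33/268 → 15/67
merge 23/134 + 47/268 → 93/268
merge 55/268 + 15/67 → 115/268
merge 15/67 + 93/268 → 153/268
merge 115/268 + 153/268 → 1
L = 4/67 + 27/268 + 15/67 + 93/268 + 115/268 + 153/268 + 1 = 183/67 ≈ 2.731 bits/symbol.

2.731 bits/symbol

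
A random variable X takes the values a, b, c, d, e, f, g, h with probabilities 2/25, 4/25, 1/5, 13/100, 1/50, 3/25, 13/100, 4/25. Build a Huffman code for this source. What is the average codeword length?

Repeatedly combine the two least-probable nodes; the expected code length is the sum of the merged weights.
merge 1/50 + 2/25 → 1/10
merge 1/10 + 3/25 → 11/50
merge 13/100 + 13/100 → 13/50
merge 4/25 + 4/25 → 8/25
merge 1/5 + 11/50 → 21/50
merge 13/50 + 8/25 → 29/50
merge 21/50 + 29/50 → 1
L = 1/10 + 11/50 + 13/50 + 8/25 + 21/50 + 29/50 + 1 = 29/10 = 2.9 bits/symbol.

2.9 bits/symbol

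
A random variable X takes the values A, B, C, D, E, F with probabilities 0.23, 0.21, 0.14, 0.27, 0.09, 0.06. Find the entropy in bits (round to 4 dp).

H = −Σ pᵢ log₂ pᵢ.
−0.23·log₂(0.23) = 0.4877
−0.21·log₂(0.21) = 0.4728
−0.14·log₂(0.14) = 0.3971
−0.27·log₂(0.27) = 0.5100
−0.09·log₂(0.09) = 0.3127
−0.06·log₂(0.06) = 0.2435
Sum ≈ 2.4238 → 2.4238 bits.

2.4238 bits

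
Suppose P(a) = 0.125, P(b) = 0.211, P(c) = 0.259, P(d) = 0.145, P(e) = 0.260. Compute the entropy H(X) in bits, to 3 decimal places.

H = −Σ pᵢ log₂ pᵢ.
−0.125·log₂(0.125) = 0.3750
−0.211·log₂(0.211) = 0.4736
−0.259·log₂(0.259) = 0.5048
−0.145·log₂(0.145) = 0.4040
−0.260·log₂(0.260) = 0.5053
Sum ≈ 2.2627 → 2.263 bits.

2.263 bits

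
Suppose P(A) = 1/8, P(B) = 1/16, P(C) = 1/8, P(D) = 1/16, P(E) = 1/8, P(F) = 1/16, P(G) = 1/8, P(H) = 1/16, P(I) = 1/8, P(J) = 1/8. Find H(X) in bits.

3.25 bits

Each probability is a power of 1/2, so log₂(1/p) is an integer.
H = Σ p·log₂(1/p) = 1/8·3 + 1/16·4 + 1/8·3 + 1/16·4 + 1/8·3 + 1/16·4 + 1/8·3 + 1/16·4 + 1/8·3 + 1/8·3 = 3.25 bits.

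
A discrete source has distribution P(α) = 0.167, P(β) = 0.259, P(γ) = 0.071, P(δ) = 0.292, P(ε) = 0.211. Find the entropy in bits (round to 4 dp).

H = −Σ pᵢ log₂ pᵢ.
−0.167·log₂(0.167) = 0.4312
−0.259·log₂(0.259) = 0.5048
−0.071·log₂(0.071) = 0.2709
−0.292·log₂(0.292) = 0.5186
−0.211·log₂(0.211) = 0.4736
Sum ≈ 2.1991 → 2.1991 bits.

2.1991 bits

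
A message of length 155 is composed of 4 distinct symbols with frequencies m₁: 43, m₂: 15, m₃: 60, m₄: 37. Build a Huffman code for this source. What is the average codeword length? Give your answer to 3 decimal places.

Probabilities are the counts divided by 155.
Repeatedly combine the two least-probable nodes; the expected code length is the sum of the merged weights.
merge 3/31 + 37/155 → 52/155
merge 43/155 + 52/155 → 19/31
merge 12/31 + 19/31 → 1
L = 52/155 + 19/31 + 1 = 302/155 ≈ 1.948 bits/symbol.

1.948 bits/symbol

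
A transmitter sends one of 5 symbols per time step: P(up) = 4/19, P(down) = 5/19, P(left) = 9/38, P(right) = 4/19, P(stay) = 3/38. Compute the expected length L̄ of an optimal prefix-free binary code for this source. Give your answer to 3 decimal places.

Repeatedly combine the two least-probable nodes; the expected code length is the sum of the merged weights.
merge 3/38 + 4/19 → 11/38
merge 4/19 + 9/38 → 17/38
merge 5/19 + 11/38 → 21/38
merge 17/38 + 21/38 → 1
L = 11/38 + 17/38 + 21/38 + 1 = 87/38 ≈ 2.289 bits/symbol.

2.289 bits/symbol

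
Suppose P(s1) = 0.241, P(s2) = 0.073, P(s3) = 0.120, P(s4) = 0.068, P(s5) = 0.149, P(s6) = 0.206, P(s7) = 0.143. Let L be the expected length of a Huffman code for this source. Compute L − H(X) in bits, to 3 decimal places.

Entropy H = −Σ p log₂ p ≈ 2.6812 bits.
Huffman merges: 17/250+73/1000→141/1000; 3/25+141/1000→261/1000; 143/1000+149/1000→73/250; 103/500+241/1000→447/1000; 261/1000+73/250→553/1000; 447/1000+553/1000→1. L = 1347/500 ≈ 2.6940.
L − H = 2.6940 − 2.6812 = 0.013 bits.

0.013 bits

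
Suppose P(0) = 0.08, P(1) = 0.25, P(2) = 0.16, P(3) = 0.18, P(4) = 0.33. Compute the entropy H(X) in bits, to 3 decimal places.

H = −Σ pᵢ log₂ pᵢ.
−0.08·log₂(0.08) = 0.2915
−0.25·log₂(0.25) = 0.5000
−0.16·log₂(0.16) = 0.4230
−0.18·log₂(0.18) = 0.4453
−0.33·log₂(0.33) = 0.5278
Sum ≈ 2.1877 → 2.188 bits.

2.188 bits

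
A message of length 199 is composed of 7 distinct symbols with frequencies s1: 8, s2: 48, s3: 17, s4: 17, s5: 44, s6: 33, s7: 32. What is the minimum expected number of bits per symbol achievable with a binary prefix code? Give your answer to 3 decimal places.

2.663 bits/symbol

Probabilities are the counts divided by 199.
Repeatedly combine the two least-probable nodes; the expected code length is the sum of the merged weights.
merge 8/199 + 17/199 → 25/199
merge 17/199 + 25/199 → 42/199
merge 32/199 + 33/199 → 65/199
merge 42/199 + 44/199 → 86/199
merge 48/199 + 65/199 → 113/199
merge 86/199 + 113/199 → 1
L = 25/199 + 42/199 + 65/199 + 86/199 + 113/199 + 1 = 530/199 ≈ 2.663 bits/symbol.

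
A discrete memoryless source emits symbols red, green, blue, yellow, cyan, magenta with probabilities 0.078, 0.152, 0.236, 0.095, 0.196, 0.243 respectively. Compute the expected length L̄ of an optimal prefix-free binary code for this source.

Repeatedly combine the two least-probable nodes; the expected code length is the sum of the merged weights.
merge 39/500 + 19/200 → 173/1000
merge 19/125 + 173/1000 → 13/40
merge 49/250 + 59/250 → 54/125
merge 243/1000 + 13/40 → 71/125
merge 54/125 + 71/125 → 1
L = 173/1000 + 13/40 + 54/125 + 71/125 + 1 = 1249/500 = 2.498 bits/symbol.

2.498 bits/symbol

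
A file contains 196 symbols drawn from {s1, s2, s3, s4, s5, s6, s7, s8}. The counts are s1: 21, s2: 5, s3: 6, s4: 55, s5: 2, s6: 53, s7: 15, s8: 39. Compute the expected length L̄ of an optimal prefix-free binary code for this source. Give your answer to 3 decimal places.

Probabilities are the counts divided by 196.
Repeatedly combine the two least-probable nodes; the expected code length is the sum of the merged weights.
merge 1/98 + 5/196 → 1/28
merge 3/98 + 1/28 → 13/196
merge 13/196 + 15/196 → 1/7
merge 3/28 + 1/7 → 1/4
merge 39/196 + 1/4 → 22/49
merge 53/196 + 55/196 → 27/49
merge 22/49 + 27/49 → 1
L = 1/28 + 13/196 + 1/7 + 1/4 + 22/49 + 27/49 + 1 = 489/196 ≈ 2.495 bits/symbol.

2.495 bits/symbol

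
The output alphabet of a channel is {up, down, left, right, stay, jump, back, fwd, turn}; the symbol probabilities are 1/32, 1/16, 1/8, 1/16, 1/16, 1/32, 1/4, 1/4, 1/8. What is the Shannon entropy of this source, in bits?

Each probability is a power of 1/2, so log₂(1/p) is an integer.
H = Σ p·log₂(1/p) = 1/32·5 + 1/16·4 + 1/8·3 + 1/16·4 + 1/16·4 + 1/32·5 + 1/4·2 + 1/4·2 + 1/8·3 = 2.8125 bits.

2.8125 bits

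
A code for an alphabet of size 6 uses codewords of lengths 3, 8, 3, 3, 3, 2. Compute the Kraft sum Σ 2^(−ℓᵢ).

0.75390625

With common denominator 2^8 = 256: Σ 2^(−ℓᵢ) = 32/256 + 1/256 + 32/256 + 32/256 + 32/256 + 64/256 = 193/256 = 0.75390625.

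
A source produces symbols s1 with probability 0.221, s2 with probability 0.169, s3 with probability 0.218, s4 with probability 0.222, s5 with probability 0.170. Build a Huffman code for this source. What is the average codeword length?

2.339 bits/symbol

Repeatedly combine the two least-probable nodes; the expected code length is the sum of the merged weights.
merge 169/1000 + 17/100 → 339/1000
merge 109/500 + 221/1000 → 439/1000
merge 111/500 + 339/1000 → 561/1000
merge 439/1000 + 561/1000 → 1
L = 339/1000 + 439/1000 + 561/1000 + 1 = 2339/1000 = 2.339 bits/symbol.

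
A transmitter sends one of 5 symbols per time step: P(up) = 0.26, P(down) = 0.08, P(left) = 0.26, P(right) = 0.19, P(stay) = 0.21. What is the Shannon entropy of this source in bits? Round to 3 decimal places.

2.230 bits

H = −Σ pᵢ log₂ pᵢ.
−0.26·log₂(0.26) = 0.5053
−0.08·log₂(0.08) = 0.2915
−0.26·log₂(0.26) = 0.5053
−0.19·log₂(0.19) = 0.4552
−0.21·log₂(0.21) = 0.4728
Sum ≈ 2.2301 → 2.230 bits.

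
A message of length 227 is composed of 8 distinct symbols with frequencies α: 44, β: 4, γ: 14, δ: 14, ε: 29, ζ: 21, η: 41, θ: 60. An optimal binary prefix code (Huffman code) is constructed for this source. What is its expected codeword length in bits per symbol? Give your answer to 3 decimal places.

Probabilities are the counts divided by 227.
Repeatedly combine the two least-probable nodes; the expected code length is the sum of the merged weights.
merge 4/227 + 14/227 → 18/227
merge 14/227 + 18/227 → 32/227
merge 21/227 + 29/227 → 50/227
merge 32/227 + 41/227 → 73/227
merge 44/227 + 50/227 → 94/227
merge 60/227 + 73/227 → 133/227
merge 94/227 + 133/227 → 1
L = 18/227 + 32/227 + 50/227 + 73/227 + 94/227 + 133/227 + 1 = 627/227 ≈ 2.762 bits/symbol.

2.762 bits/symbol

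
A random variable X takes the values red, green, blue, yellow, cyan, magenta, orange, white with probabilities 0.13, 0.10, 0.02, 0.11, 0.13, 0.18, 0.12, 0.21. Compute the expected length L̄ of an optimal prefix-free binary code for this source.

Repeatedly combine the two least-probable nodes; the expected code length is the sum of the merged weights.
merge 1/50 + 1/10 → 3/25
merge 11/100 + 3/25 → 23/100
merge 3/25 + 13/100 → 1/4
merge 13/100 + 9/50 → 31/100
merge 21/100 + 23/100 → 11/25
merge 1/4 + 31/100 → 14/25
merge 11/25 + 14/25 → 1
L = 3/25 + 23/100 + 1/4 + 31/100 + 11/25 + 14/25 + 1 = 291/100 = 2.91 bits/symbol.

2.91 bits/symbol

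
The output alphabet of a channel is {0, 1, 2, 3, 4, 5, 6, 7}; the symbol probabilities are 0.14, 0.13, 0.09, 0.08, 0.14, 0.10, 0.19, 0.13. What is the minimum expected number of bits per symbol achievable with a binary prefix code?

2.98 bits/symbol

Repeatedly combine the two least-probable nodes; the expected code length is the sum of the merged weights.
merge 2/25 + 9/100 → 17/100
merge 1/10 + 13/100 → 23/100
merge 13/100 + 7/50 → 27/100
merge 7/50 + 17/100 → 31/100
merge 19/100 + 23/100 → 21/50
merge 27/100 + 31/100 → 29/50
merge 21/50 + 29/50 → 1
L = 17/100 + 23/100 + 27/100 + 31/100 + 21/50 + 29/50 + 1 = 149/50 = 2.98 bits/symbol.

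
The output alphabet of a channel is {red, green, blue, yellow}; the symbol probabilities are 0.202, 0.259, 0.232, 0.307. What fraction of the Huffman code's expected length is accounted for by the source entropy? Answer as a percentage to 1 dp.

99.1%

Entropy H = −Σ p log₂ p ≈ 1.9830 bits.
Huffman merges: 101/500+29/125→217/500; 259/1000+307/1000→283/500; 217/500+283/500→1. L = 2 ≈ 2.0000.
Efficiency = H/L = 1.9830/2.0000 = 99.1%.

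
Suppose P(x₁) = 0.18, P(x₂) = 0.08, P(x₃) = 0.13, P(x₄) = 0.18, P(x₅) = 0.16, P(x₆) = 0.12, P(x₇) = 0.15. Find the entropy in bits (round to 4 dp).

H = −Σ pᵢ log₂ pᵢ.
−0.18·log₂(0.18) = 0.4453
−0.08·log₂(0.08) = 0.2915
−0.13·log₂(0.13) = 0.3826
−0.18·log₂(0.18) = 0.4453
−0.16·log₂(0.16) = 0.4230
−0.12·log₂(0.12) = 0.3671
−0.15·log₂(0.15) = 0.4105
Sum ≈ 2.7654 → 2.7654 bits.

2.7654 bits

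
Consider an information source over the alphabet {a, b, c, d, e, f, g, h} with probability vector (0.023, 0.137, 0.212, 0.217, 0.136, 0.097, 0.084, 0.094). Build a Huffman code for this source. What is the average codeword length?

2.869 bits/symbol

Repeatedly combine the two least-probable nodes; the expected code length is the sum of the merged weights.
merge 23/1000 + 21/250 → 107/1000
merge 47/500 + 97/1000 → 191/1000
merge 107/1000 + 17/125 → 243/1000
merge 137/1000 + 191/1000 → 41/125
merge 53/250 + 217/1000 → 429/1000
merge 243/1000 + 41/125 → 571/1000
merge 429/1000 + 571/1000 → 1
L = 107/1000 + 191/1000 + 243/1000 + 41/125 + 429/1000 + 571/1000 + 1 = 2869/1000 = 2.869 bits/symbol.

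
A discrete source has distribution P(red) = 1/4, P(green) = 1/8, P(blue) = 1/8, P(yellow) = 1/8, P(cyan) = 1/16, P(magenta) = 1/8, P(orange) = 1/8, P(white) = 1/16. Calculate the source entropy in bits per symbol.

Each probability is a power of 1/2, so log₂(1/p) is an integer.
H = Σ p·log₂(1/p) = 1/4·2 + 1/8·3 + 1/8·3 + 1/8·3 + 1/16·4 + 1/8·3 + 1/8·3 + 1/16·4 = 2.875 bits.

2.875 bits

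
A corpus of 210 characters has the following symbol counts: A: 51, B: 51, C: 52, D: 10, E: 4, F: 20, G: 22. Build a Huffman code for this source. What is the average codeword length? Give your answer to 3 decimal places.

2.495 bits/symbol

Probabilities are the counts divided by 210.
Repeatedly combine the two least-probable nodes; the expected code length is the sum of the merged weights.
merge 2/105 + 1/21 → 1/15
merge 1/15 + 2/21 → 17/105
merge 11/105 + 17/105 → 4/15
merge 17/70 + 17/70 → 17/35
merge 26/105 + 4/15 → 18/35
merge 17/35 + 18/35 → 1
L = 1/15 + 17/105 + 4/15 + 17/35 + 18/35 + 1 = 262/105 ≈ 2.495 bits/symbol.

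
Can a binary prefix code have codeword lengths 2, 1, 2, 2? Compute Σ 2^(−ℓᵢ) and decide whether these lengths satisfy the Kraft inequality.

1.25; no

With common denominator 2^2 = 4: Σ 2^(−ℓᵢ) = 1/4 + 2/4 + 1/4 + 1/4 = 5/4 = 1.25.
Kraft's inequality requires Σ ≤ 1; here Σ = 1.25 > 1, so no such prefix code exists.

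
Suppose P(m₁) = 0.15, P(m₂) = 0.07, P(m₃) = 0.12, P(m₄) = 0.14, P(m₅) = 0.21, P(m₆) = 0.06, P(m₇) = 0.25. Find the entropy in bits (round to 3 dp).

H = −Σ pᵢ log₂ pᵢ.
−0.15·log₂(0.15) = 0.4105
−0.07·log₂(0.07) = 0.2686
−0.12·log₂(0.12) = 0.3671
−0.14·log₂(0.14) = 0.3971
−0.21·log₂(0.21) = 0.4728
−0.06·log₂(0.06) = 0.2435
−0.25·log₂(0.25) = 0.5000
Sum ≈ 2.6596 → 2.660 bits.

2.660 bits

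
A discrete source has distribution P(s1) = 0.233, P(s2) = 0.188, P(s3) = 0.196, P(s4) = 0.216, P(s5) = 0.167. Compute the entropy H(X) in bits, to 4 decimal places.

H = −Σ pᵢ log₂ pᵢ.
−0.233·log₂(0.233) = 0.4897
−0.188·log₂(0.188) = 0.4533
−0.196·log₂(0.196) = 0.4608
−0.216·log₂(0.216) = 0.4776
−0.167·log₂(0.167) = 0.4312
Sum ≈ 2.3125 → 2.3125 bits.

2.3125 bits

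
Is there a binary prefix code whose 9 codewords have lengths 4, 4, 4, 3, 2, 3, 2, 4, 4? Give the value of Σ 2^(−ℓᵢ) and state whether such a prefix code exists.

1.0625; no

With common denominator 2^4 = 16: Σ 2^(−ℓᵢ) = 1/16 + 1/16 + 1/16 + 2/16 + 4/16 + 2/16 + 4/16 + 1/16 + 1/16 = 17/16 = 1.0625.
Kraft's inequality requires Σ ≤ 1; here Σ = 1.0625 > 1, so no such prefix code exists.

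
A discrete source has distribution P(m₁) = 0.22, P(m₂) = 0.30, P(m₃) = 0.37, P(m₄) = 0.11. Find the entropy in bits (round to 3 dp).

1.883 bits

H = −Σ pᵢ log₂ pᵢ.
−0.22·log₂(0.22) = 0.4806
−0.30·log₂(0.30) = 0.5211
−0.37·log₂(0.37) = 0.5307
−0.11·log₂(0.11) = 0.3503
Sum ≈ 1.8827 → 1.883 bits.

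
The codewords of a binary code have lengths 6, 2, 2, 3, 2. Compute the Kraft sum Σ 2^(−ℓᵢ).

0.890625

With common denominator 2^6 = 64: Σ 2^(−ℓᵢ) = 1/64 + 16/64 + 16/64 + 8/64 + 16/64 = 57/64 = 0.890625.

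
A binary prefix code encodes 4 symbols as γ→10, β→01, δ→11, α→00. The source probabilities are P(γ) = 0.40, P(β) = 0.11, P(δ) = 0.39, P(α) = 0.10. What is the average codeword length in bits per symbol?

L̄ = Σ pᵢ·ℓᵢ = 0.40·2 + 0.11·2 + 0.39·2 + 0.10·2 = 2 bits/symbol.

2 bits/symbol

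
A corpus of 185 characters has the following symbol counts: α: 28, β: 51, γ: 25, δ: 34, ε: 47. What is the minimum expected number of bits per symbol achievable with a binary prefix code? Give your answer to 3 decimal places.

Probabilities are the counts divided by 185.
Repeatedly combine the two least-probable nodes; the expected code length is the sum of the merged weights.
merge 5/37 + 28/185 → 53/185
merge 34/185 + 47/185 → 81/185
merge 51/185 + 53/185 → 104/185
merge 81/185 + 104/185 → 1
L = 53/185 + 81/185 + 104/185 + 1 = 423/185 ≈ 2.286 bits/symbol.

2.286 bits/symbol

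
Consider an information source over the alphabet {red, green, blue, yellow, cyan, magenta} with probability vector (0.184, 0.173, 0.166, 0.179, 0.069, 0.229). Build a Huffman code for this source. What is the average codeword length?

2.587 bits/symbol

Repeatedly combine the two least-probable nodes; the expected code length is the sum of the merged weights.
merge 69/1000 + 83/500 → 47/200
merge 173/1000 + 179/1000 → 44/125
merge 23/125 + 229/1000 → 413/1000
merge 47/200 + 44/125 → 587/1000
merge 413/1000 + 587/1000 → 1
L = 47/200 + 44/125 + 413/1000 + 587/1000 + 1 = 2587/1000 = 2.587 bits/symbol.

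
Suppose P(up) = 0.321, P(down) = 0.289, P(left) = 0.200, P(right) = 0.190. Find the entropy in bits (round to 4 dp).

H = −Σ pᵢ log₂ pᵢ.
−0.321·log₂(0.321) = 0.5262
−0.289·log₂(0.289) = 0.5176
−0.200·log₂(0.200) = 0.4644
−0.190·log₂(0.190) = 0.4552
Sum ≈ 1.9634 → 1.9634 bits.

1.9634 bits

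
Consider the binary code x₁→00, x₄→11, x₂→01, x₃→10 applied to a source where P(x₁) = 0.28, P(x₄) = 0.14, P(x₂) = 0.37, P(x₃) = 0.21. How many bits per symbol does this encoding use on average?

2 bits/symbol

L̄ = Σ pᵢ·ℓᵢ = 0.28·2 + 0.14·2 + 0.37·2 + 0.21·2 = 2 bits/symbol.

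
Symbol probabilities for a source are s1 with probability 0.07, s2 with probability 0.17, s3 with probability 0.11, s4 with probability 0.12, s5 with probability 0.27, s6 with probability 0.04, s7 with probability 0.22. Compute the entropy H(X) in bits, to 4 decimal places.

H = −Σ pᵢ log₂ pᵢ.
−0.07·log₂(0.07) = 0.2686
−0.17·log₂(0.17) = 0.4346
−0.11·log₂(0.11) = 0.3503
−0.12·log₂(0.12) = 0.3671
−0.27·log₂(0.27) = 0.5100
−0.04·log₂(0.04) = 0.1858
−0.22·log₂(0.22) = 0.4806
Sum ≈ 2.5968 → 2.5968 bits.

2.5968 bits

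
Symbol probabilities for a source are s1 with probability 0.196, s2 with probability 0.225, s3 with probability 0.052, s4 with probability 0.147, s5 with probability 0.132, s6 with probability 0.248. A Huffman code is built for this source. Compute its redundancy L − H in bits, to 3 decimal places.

0.057 bits

Entropy H = −Σ p log₂ p ≈ 2.4579 bits.
Huffman merges: 13/250+33/250→23/125; 147/1000+23/125→331/1000; 49/250+9/40→421/1000; 31/125+331/1000→579/1000; 421/1000+579/1000→1. L = 503/200 ≈ 2.5150.
L − H = 2.5150 − 2.4579 = 0.057 bits.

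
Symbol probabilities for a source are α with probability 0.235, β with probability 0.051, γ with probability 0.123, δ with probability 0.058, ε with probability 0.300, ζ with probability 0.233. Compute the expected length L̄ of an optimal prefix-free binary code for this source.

Repeatedly combine the two least-probable nodes; the expected code length is the sum of the merged weights.
merge 51/1000 + 29/500 → 109/1000
merge 109/1000 + 123/1000 → 29/125
merge 29/125 + 233/1000 → 93/200
merge 47/200 + 3/10 → 107/200
merge 93/200 + 107/200 → 1
L = 109/1000 + 29/125 + 93/200 + 107/200 + 1 = 2341/1000 = 2.341 bits/symbol.

2.341 bits/symbol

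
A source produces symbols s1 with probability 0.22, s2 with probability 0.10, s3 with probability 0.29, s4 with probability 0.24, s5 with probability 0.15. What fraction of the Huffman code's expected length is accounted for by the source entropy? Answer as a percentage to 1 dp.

Entropy H = −Σ p log₂ p ≈ 2.2353 bits.
Huffman merges: 1/10+3/20→1/4; 11/50+6/25→23/50; 1/4+29/100→27/50; 23/50+27/50→1. L = 9/4 ≈ 2.2500.
Efficiency = H/L = 2.2353/2.2500 = 99.3%.

99.3%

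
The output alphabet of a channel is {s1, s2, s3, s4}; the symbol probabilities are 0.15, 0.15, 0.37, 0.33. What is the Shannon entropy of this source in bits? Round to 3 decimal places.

H = −Σ pᵢ log₂ pᵢ.
−0.15·log₂(0.15) = 0.4105
−0.15·log₂(0.15) = 0.4105
−0.37·log₂(0.37) = 0.5307
−0.33·log₂(0.33) = 0.5278
Sum ≈ 1.8796 → 1.880 bits.

1.880 bits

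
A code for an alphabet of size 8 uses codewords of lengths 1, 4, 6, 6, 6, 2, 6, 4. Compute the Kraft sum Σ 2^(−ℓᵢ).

With common denominator 2^6 = 64: Σ 2^(−ℓᵢ) = 32/64 + 4/64 + 1/64 + 1/64 + 1/64 + 16/64 + 1/64 + 4/64 = 60/64 = 0.9375.

0.9375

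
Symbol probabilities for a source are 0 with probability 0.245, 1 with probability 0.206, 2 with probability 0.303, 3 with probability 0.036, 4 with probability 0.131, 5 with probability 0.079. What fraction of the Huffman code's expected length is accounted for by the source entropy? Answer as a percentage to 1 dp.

Entropy H = −Σ p log₂ p ≈ 2.3347 bits.
Huffman merges: 9/250+79/1000→23/200; 23/200+131/1000→123/500; 103/500+49/200→451/1000; 123/500+303/1000→549/1000; 451/1000+549/1000→1. L = 2361/1000 ≈ 2.3610.
Efficiency = H/L = 2.3347/2.3610 = 98.9%.

98.9%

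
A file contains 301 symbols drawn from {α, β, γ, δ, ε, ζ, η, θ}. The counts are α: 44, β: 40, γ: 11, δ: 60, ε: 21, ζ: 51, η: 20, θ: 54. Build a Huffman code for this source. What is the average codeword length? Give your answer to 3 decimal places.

2.897 bits/symbol

Probabilities are the counts divided by 301.
Repeatedly combine the two least-probable nodes; the expected code length is the sum of the merged weights.
merge 11/301 + 20/301 → 31/301
merge 3/43 + 31/301 → 52/301
merge 40/301 + 44/301 → 12/43
merge 51/301 + 52/301 → 103/301
merge 54/301 + 60/301 → 114/301
merge 12/43 + 103/301 → 187/301
merge 114/301 + 187/301 → 1
L = 31/301 + 52/301 + 12/43 + 103/301 + 114/301 + 187/301 + 1 = 872/301 ≈ 2.897 bits/symbol.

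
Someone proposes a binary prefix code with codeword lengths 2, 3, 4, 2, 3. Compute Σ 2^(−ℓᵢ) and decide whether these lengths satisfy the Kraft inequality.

0.8125; yes

With common denominator 2^4 = 16: Σ 2^(−ℓᵢ) = 4/16 + 2/16 + 1/16 + 4/16 + 2/16 = 13/16 = 0.8125.
Kraft's inequality requires Σ ≤ 1; here Σ = 0.8125 ≤ 1, so such a prefix code exists.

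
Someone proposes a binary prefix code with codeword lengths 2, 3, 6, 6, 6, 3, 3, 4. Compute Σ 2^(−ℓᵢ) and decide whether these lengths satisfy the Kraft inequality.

With common denominator 2^6 = 64: Σ 2^(−ℓᵢ) = 16/64 + 8/64 + 1/64 + 1/64 + 1/64 + 8/64 + 8/64 + 4/64 = 47/64 = 0.734375.
Kraft's inequality requires Σ ≤ 1; here Σ = 0.734375 ≤ 1, so such a prefix code exists.

0.734375; yes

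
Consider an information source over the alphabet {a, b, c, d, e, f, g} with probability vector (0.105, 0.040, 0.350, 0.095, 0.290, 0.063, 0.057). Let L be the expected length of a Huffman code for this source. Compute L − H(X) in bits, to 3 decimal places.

0.072 bits

Entropy H = −Σ p log₂ p ≈ 2.3846 bits.
Huffman merges: 1/25+57/1000→97/1000; 63/1000+19/200→79/500; 97/1000+21/200→101/500; 79/500+101/500→9/25; 29/100+7/20→16/25; 9/25+16/25→1. L = 2457/1000 ≈ 2.4570.
L − H = 2.4570 − 2.3846 = 0.072 bits.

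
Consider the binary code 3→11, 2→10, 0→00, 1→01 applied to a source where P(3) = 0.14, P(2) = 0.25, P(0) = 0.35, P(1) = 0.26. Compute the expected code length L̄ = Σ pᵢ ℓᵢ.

2 bits/symbol

L̄ = Σ pᵢ·ℓᵢ = 0.14·2 + 0.25·2 + 0.35·2 + 0.26·2 = 2 bits/symbol.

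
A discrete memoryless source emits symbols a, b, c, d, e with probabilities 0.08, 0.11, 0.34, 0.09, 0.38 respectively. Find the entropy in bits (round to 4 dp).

2.0141 bits

H = −Σ pᵢ log₂ pᵢ.
−0.08·log₂(0.08) = 0.2915
−0.11·log₂(0.11) = 0.3503
−0.34·log₂(0.34) = 0.5292
−0.09·log₂(0.09) = 0.3127
−0.38·log₂(0.38) = 0.5305
Sum ≈ 2.0141 → 2.0141 bits.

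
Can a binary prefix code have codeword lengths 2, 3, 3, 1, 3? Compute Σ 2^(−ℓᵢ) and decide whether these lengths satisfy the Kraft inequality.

1.125; no

With common denominator 2^3 = 8: Σ 2^(−ℓᵢ) = 2/8 + 1/8 + 1/8 + 4/8 + 1/8 = 9/8 = 1.125.
Kraft's inequality requires Σ ≤ 1; here Σ = 1.125 > 1, so no such prefix code exists.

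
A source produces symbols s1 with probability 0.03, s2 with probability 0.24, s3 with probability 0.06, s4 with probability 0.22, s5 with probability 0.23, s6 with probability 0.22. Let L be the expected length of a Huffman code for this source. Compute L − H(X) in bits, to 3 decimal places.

0.062 bits

Entropy H = −Σ p log₂ p ≈ 2.3382 bits.
Huffman merges: 3/100+3/50→9/100; 9/100+11/50→31/100; 11/50+23/100→9/20; 6/25+31/100→11/20; 9/20+11/20→1. L = 12/5 ≈ 2.4000.
L − H = 2.4000 − 2.3382 = 0.062 bits.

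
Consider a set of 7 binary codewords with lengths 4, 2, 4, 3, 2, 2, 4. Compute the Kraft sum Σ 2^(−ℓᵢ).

1.0625

With common denominator 2^4 = 16: Σ 2^(−ℓᵢ) = 1/16 + 4/16 + 1/16 + 2/16 + 4/16 + 4/16 + 1/16 = 17/16 = 1.0625.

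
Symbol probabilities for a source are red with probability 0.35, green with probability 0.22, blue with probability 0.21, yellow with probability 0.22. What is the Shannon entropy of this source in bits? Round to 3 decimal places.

H = −Σ pᵢ log₂ pᵢ.
−0.35·log₂(0.35) = 0.5301
−0.22·log₂(0.22) = 0.4806
−0.21·log₂(0.21) = 0.4728
−0.22·log₂(0.22) = 0.4806
Sum ≈ 1.9641 → 1.964 bits.

1.964 bits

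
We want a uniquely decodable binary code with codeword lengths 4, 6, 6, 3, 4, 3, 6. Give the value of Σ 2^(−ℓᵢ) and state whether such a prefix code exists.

0.421875; yes

With common denominator 2^6 = 64: Σ 2^(−ℓᵢ) = 4/64 + 1/64 + 1/64 + 8/64 + 4/64 + 8/64 + 1/64 = 27/64 = 0.421875.
Kraft's inequality requires Σ ≤ 1; here Σ = 0.421875 ≤ 1, so such a prefix code exists.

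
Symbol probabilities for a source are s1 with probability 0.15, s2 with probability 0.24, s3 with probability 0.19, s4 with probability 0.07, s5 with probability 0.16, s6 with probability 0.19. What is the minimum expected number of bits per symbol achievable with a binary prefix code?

2.57 bits/symbol

Repeatedly combine the two least-probable nodes; the expected code length is the sum of the merged weights.
merge 7/100 + 3/20 → 11/50
merge 4/25 + 19/100 → 7/20
merge 19/100 + 11/50 → 41/100
merge 6/25 + 7/20 → 59/100
merge 41/100 + 59/100 → 1
L = 11/50 + 7/20 + 41/100 + 59/100 + 1 = 257/100 = 2.57 bits/symbol.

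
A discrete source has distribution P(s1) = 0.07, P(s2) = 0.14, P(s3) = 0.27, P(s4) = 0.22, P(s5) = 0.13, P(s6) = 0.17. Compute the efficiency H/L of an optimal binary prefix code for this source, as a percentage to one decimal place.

Entropy H = −Σ p log₂ p ≈ 2.4735 bits.
Huffman merges: 7/100+13/100→1/5; 7/50+17/100→31/100; 1/5+11/50→21/50; 27/100+31/100→29/50; 21/50+29/50→1. L = 251/100 ≈ 2.5100.
Efficiency = H/L = 2.4735/2.5100 = 98.5%.

98.5%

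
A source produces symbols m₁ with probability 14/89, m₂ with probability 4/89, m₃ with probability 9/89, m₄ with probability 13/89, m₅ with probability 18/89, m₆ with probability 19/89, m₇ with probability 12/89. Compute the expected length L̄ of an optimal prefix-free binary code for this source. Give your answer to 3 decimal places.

2.730 bits/symbol

Repeatedly combine the two least-probable nodes; the expected code length is the sum of the merged weights.
merge 4/89 + 9/89 → 13/89
merge 12/89 + 13/89 → 25/89
merge 13/89 + 14/89 → 27/89
merge 18/89 + 19/89 → 37/89
merge 25/89 + 27/89 → 52/89
merge 37/89 + 52/89 → 1
L = 13/89 + 25/89 + 27/89 + 37/89 + 52/89 + 1 = 243/89 ≈ 2.730 bits/symbol.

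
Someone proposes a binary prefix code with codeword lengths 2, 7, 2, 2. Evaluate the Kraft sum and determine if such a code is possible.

With common denominator 2^7 = 128: Σ 2^(−ℓᵢ) = 32/128 + 1/128 + 32/128 + 32/128 = 97/128 = 0.7578125.
Kraft's inequality requires Σ ≤ 1; here Σ = 0.7578125 ≤ 1, so such a prefix code exists.

0.7578125; yes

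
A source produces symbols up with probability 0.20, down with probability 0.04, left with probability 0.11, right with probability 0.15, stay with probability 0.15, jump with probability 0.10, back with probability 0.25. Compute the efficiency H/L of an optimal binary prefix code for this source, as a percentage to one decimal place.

Entropy H = −Σ p log₂ p ≈ 2.6537 bits.
Huffman merges: 1/25+1/10→7/50; 11/100+7/50→1/4; 3/20+3/20→3/10; 1/5+1/4→9/20; 1/4+3/10→11/20; 9/20+11/20→1. L = 269/100 ≈ 2.6900.
Efficiency = H/L = 2.6537/2.6900 = 98.7%.

98.7%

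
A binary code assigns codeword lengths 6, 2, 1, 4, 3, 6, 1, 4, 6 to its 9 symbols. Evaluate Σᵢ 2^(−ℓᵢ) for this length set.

With common denominator 2^6 = 64: Σ 2^(−ℓᵢ) = 1/64 + 16/64 + 32/64 + 4/64 + 8/64 + 1/64 + 32/64 + 4/64 + 1/64 = 99/64 = 1.546875.

1.546875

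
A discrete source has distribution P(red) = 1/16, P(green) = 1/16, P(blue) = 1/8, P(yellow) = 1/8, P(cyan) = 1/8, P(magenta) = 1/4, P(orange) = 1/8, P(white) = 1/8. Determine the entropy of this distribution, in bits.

2.875 bits

Each probability is a power of 1/2, so log₂(1/p) is an integer.
H = Σ p·log₂(1/p) = 1/16·4 + 1/16·4 + 1/8·3 + 1/8·3 + 1/8·3 + 1/4·2 + 1/8·3 + 1/8·3 = 2.875 bits.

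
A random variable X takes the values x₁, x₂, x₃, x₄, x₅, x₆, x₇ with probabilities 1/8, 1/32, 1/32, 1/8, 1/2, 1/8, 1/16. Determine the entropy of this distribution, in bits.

2.1875 bits

Each probability is a power of 1/2, so log₂(1/p) is an integer.
H = Σ p·log₂(1/p) = 1/8·3 + 1/32·5 + 1/32·5 + 1/8·3 + 1/2·1 + 1/8·3 + 1/16·4 = 2.1875 bits.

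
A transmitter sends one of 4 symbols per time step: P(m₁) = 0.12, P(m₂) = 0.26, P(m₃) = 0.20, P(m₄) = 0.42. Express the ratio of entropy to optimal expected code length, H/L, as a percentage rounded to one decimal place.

98.0%

Entropy H = −Σ p log₂ p ≈ 1.8624 bits.
Huffman merges: 3/25+1/5→8/25; 13/50+8/25→29/50; 21/50+29/50→1. L = 19/10 ≈ 1.9000.
Efficiency = H/L = 1.8624/1.9000 = 98.0%.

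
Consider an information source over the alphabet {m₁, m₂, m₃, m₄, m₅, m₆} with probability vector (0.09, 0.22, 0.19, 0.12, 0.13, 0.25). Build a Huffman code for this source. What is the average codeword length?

2.53 bits/symbol

Repeatedly combine the two least-probable nodes; the expected code length is the sum of the merged weights.
merge 9/100 + 3/25 → 21/100
merge 13/100 + 19/100 → 8/25
merge 21/100 + 11/50 → 43/100
merge 1/4 + 8/25 → 57/100
merge 43/100 + 57/100 → 1
L = 21/100 + 8/25 + 43/100 + 57/100 + 1 = 253/100 = 2.53 bits/symbol.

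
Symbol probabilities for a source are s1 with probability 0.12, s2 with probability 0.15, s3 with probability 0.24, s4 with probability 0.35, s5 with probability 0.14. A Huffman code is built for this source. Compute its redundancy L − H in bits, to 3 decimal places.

Entropy H = −Σ p log₂ p ≈ 2.1990 bits.
Huffman merges: 3/25+7/50→13/50; 3/20+6/25→39/100; 13/50+7/20→61/100; 39/100+61/100→1. L = 113/50 ≈ 2.2600.
L − H = 2.2600 − 2.1990 = 0.061 bits.

0.061 bits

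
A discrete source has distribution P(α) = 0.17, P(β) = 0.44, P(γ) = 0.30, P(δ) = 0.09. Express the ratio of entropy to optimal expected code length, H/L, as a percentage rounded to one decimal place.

Entropy H = −Σ p log₂ p ≈ 1.7895 bits.
Huffman merges: 9/100+17/100→13/50; 13/50+3/10→14/25; 11/25+14/25→1. L = 91/50 ≈ 1.8200.
Efficiency = H/L = 1.7895/1.8200 = 98.3%.

98.3%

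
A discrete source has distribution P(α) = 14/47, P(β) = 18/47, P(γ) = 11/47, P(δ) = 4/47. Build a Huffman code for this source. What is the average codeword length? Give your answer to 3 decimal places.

1.936 bits/symbol

Repeatedly combine the two least-probable nodes; the expected code length is the sum of the merged weights.
merge 4/47 + 11/47 → 15/47
merge 14/47 + 15/47 → 29/47
merge 18/47 + 29/47 → 1
L = 15/47 + 29/47 + 1 = 91/47 ≈ 1.936 bits/symbol.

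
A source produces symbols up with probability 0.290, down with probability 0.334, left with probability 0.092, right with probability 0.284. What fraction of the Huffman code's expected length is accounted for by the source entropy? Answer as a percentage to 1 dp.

93.9%

Entropy H = −Σ p log₂ p ≈ 1.8788 bits.
Huffman merges: 23/250+71/250→47/125; 29/100+167/500→78/125; 47/125+78/125→1. L = 2 ≈ 2.0000.
Efficiency = H/L = 1.8788/2.0000 = 93.9%.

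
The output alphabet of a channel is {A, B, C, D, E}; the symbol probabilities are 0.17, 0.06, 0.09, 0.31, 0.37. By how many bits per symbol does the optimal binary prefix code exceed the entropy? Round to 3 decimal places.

0.055 bits

Entropy H = −Σ p log₂ p ≈ 2.0453 bits.
Huffman merges: 3/50+9/100→3/20; 3/20+17/100→8/25; 31/100+8/25→63/100; 37/100+63/100→1. L = 21/10 ≈ 2.1000.
L − H = 2.1000 − 2.0453 = 0.055 bits.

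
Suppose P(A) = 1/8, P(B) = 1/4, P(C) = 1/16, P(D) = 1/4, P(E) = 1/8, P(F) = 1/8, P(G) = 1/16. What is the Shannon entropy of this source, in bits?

2.625 bits

Each probability is a power of 1/2, so log₂(1/p) is an integer.
H = Σ p·log₂(1/p) = 1/8·3 + 1/4·2 + 1/16·4 + 1/4·2 + 1/8·3 + 1/8·3 + 1/16·4 = 2.625 bits.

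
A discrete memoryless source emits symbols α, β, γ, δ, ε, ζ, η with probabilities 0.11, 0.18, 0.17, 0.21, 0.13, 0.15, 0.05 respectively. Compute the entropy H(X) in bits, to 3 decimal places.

2.712 bits

H = −Σ pᵢ log₂ pᵢ.
−0.11·log₂(0.11) = 0.3503
−0.18·log₂(0.18) = 0.4453
−0.17·log₂(0.17) = 0.4346
−0.21·log₂(0.21) = 0.4728
−0.13·log₂(0.13) = 0.3826
−0.15·log₂(0.15) = 0.4105
−0.05·log₂(0.05) = 0.2161
Sum ≈ 2.7123 → 2.712 bits.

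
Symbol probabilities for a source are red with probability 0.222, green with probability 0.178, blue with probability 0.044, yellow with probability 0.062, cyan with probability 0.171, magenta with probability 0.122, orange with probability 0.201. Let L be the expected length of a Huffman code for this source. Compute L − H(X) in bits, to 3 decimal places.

0.039 bits

Entropy H = −Σ p log₂ p ≈ 2.6435 bits.
Huffman merges: 11/250+31/500→53/500; 53/500+61/500→57/250; 171/1000+89/500→349/1000; 201/1000+111/500→423/1000; 57/250+349/1000→577/1000; 423/1000+577/1000→1. L = 2683/1000 ≈ 2.6830.
L − H = 2.6830 − 2.6435 = 0.039 bits.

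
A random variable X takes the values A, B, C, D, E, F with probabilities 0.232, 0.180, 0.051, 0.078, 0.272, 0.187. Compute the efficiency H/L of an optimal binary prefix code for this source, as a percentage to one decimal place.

Entropy H = −Σ p log₂ p ≈ 2.4036 bits.
Huffman merges: 51/1000+39/500→129/1000; 129/1000+9/50→309/1000; 187/1000+29/125→419/1000; 34/125+309/1000→581/1000; 419/1000+581/1000→1. L = 1219/500 ≈ 2.4380.
Efficiency = H/L = 2.4036/2.4380 = 98.6%.

98.6%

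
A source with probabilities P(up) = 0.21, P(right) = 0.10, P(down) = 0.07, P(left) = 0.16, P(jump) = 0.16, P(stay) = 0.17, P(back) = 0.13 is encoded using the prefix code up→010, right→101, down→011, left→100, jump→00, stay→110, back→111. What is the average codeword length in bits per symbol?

L̄ = Σ pᵢ·ℓᵢ = 0.21·3 + 0.10·3 + 0.07·3 + 0.16·3 + 0.16·2 + 0.17·3 + 0.13·3 = 2.84 bits/symbol.

2.84 bits/symbol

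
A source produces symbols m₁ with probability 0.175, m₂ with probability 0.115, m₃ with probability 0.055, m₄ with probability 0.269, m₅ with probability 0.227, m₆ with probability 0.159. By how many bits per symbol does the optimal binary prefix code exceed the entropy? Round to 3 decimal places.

0.053 bits

Entropy H = −Σ p log₂ p ≈ 2.4460 bits.
Huffman merges: 11/200+23/200→17/100; 159/1000+17/100→329/1000; 7/40+227/1000→201/500; 269/1000+329/1000→299/500; 201/500+299/500→1. L = 2499/1000 ≈ 2.4990.
L − H = 2.4990 − 2.4460 = 0.053 bits.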